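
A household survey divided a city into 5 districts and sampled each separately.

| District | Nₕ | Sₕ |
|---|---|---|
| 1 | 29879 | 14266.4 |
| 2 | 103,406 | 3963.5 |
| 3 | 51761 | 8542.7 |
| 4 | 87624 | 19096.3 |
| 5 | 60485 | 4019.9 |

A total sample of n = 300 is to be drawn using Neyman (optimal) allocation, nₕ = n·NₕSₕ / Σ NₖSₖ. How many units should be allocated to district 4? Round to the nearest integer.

1: NₕSₕ = 29879·14266.4 = 426265765.6
2: NₕSₕ = 103406·3963.5 = 409849681
3: NₕSₕ = 51761·8542.7 = 442178694.7
4: NₕSₕ = 87624·19096.3 = 1673294191.2
5: NₕSₕ = 60485·4019.9 = 243143651.5
Σ NₕSₕ = 3194731984.
n_4 = 300·1673294191.2/3194731984 = 157.130... → 157.

157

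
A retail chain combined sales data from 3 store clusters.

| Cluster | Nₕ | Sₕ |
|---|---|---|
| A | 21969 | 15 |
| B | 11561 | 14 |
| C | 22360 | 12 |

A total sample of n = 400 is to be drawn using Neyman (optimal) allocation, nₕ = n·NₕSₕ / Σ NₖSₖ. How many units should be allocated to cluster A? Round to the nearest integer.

174

Σ NₕSₕ = 21969·15 + 11561·14 + 22360·12 = 759709.
Share for A: 329535/759709 = 0.43376.
n_A = 400 × 0.43376 = 173.506... → 174.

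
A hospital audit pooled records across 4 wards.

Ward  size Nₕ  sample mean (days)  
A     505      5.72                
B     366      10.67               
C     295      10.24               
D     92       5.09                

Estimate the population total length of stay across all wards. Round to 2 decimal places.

10282.90

Estimate total by summing Nₕ·x̄ₕ over strata.
505·5.72 + 366·10.67 + 295·10.24 + 92·5.09 = 2888.6 + 3905.22 + 3020.8 + 468.28 = 10282.90.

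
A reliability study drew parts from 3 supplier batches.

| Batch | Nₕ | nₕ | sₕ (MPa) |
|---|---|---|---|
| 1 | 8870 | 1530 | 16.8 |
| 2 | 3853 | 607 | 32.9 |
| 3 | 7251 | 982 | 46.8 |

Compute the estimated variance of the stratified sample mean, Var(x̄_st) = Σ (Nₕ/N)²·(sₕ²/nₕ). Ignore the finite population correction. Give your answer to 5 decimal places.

0.39666

N = 19974; Wₕ = Nₕ/N.
batch 1: (8870/19974)²·16.8²/1530 = 0.03637846
batch 2: (3853/19974)²·32.9²/607 = 0.06635460
batch 3: (7251/19974)²·46.8²/982 = 0.29393137
Sum = 0.39666443 → 0.39666.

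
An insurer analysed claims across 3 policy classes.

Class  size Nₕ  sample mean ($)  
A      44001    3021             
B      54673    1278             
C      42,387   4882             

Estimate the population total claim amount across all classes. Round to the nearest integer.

Population total = Σ Nₕ·x̄ₕ (each stratum's size times its mean).
44001·3021 + 54673·1278 + 42387·4882 = 132927021 + 69872094 + 206933334 = 409732449.

409732449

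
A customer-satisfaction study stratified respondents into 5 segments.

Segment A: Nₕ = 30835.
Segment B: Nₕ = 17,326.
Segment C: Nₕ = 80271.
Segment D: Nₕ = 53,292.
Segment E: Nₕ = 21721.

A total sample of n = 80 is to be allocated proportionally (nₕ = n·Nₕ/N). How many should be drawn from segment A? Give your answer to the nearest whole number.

Share of segment A = 30835/203445 = 0.15156.
Allocate 80 × 0.15156 = 12.125... → 12.

12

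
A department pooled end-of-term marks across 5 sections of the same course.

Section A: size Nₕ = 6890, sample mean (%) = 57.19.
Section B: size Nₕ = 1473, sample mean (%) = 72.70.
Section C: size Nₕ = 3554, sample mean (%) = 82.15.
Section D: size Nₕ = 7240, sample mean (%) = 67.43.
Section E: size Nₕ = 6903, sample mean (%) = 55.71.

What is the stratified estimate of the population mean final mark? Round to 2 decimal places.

63.92

N = 6890 + 1473 + 3554 + 7240 + 6903 = 26060.
The stratified mean weights each stratum mean by its population share Nₕ/N.
Σ Nₕx̄ₕ = 6890·57.19 + 1473·72.70 + 3554·82.15 + 7240·67.43 + 6903·55.71 = 394039.1 + 107087.1 + 291961.1 + 488193.2 + 384566.13 = 1665846.63.
Divide by N: 1665846.63 / 26060 = 63.9235... → 63.92.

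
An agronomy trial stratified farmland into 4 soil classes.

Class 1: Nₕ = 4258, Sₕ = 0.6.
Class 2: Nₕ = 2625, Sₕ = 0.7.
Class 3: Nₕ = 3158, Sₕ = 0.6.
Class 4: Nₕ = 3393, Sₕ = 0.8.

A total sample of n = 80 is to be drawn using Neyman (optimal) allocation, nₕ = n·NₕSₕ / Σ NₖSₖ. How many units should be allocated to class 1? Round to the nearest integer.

23

Σ NₕSₕ = 4258·0.6 + 2625·0.7 + 3158·0.6 + 3393·0.8 = 9001.5.
Share for 1: 2554.8/9001.5 = 0.28382.
n_1 = 80 × 0.28382 = 22.706... → 23.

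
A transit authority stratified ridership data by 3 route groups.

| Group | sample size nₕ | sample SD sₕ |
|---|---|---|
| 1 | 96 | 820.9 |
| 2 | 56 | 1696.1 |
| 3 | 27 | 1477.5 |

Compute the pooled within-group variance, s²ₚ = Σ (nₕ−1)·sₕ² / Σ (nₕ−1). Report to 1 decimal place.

Degrees of freedom: 95 + 55 + 26 = 176.
Σ(nₕ−1)sₕ² = 95·673876.81 + 55·2876755.21 + 26·2183006.25 = 278997996.
s²ₚ = 278997996 / 176 = 1585215.886... → 1585215.9.

1585215.9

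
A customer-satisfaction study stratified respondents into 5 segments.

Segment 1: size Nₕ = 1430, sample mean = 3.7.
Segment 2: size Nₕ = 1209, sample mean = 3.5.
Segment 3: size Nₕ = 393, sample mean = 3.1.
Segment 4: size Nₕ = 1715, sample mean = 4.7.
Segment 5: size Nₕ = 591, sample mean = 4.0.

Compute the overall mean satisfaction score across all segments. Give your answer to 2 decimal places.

N = 5338; weights Wₕ = Nₕ/N = (0.2679, 0.2265, 0.0736, 0.3213, 0.1107).
x̄_st = Σ Wₕ·x̄ₕ = 0.2679·3.7 + 0.2265·3.5 + 0.0736·3.1 + 0.3213·4.7 + 0.1107·4.0 ≈ 3.9650...
→ 3.97.

3.97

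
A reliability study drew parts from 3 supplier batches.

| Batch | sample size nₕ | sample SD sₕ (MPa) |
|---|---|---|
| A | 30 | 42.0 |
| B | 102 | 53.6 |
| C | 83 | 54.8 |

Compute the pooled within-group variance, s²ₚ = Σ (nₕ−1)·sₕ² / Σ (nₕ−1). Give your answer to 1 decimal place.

2771.6

A: (30−1)·42.0² = 29·1764 = 51156
B: (102−1)·53.6² = 101·2872.96 = 290168.96
C: (83−1)·54.8² = 82·3003.04 = 246249.28
Numerator = 587574.24; denominator = Σ(nₕ−1) = 212.
s²ₚ = 587574.24/212 = 2771.577... → 2771.6.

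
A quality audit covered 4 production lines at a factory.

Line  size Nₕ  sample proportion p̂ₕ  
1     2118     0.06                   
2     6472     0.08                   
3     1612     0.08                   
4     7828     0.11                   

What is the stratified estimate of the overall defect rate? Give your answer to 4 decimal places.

0.0907

Wₕ = Nₕ/N with N = 18030: 0.1175, 0.3590, 0.0894, 0.4342.
p̂_st = 0.1175·0.06 + 0.3590·0.08 + 0.0894·0.08 + 0.4342·0.11 ≈ 0.090676... → 0.0907.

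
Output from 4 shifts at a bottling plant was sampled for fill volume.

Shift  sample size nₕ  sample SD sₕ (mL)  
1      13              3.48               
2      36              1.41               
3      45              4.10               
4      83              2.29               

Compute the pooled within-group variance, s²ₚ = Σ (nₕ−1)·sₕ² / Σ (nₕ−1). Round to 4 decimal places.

8.0033

Degrees of freedom: 12 + 35 + 44 + 82 = 173.
Σ(nₕ−1)sₕ² = 12·12.1104 + 35·1.9881 + 44·16.81 + 82·5.2441 = 1384.5645.
s²ₚ = 1384.5645 / 173 = 8.003263... → 8.0033.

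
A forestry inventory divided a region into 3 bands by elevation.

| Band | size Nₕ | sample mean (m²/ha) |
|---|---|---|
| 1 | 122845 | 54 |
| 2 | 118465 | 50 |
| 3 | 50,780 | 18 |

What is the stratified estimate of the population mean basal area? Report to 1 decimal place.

N = 292090; weights Wₕ = Nₕ/N = (0.4206, 0.4056, 0.1739).
x̄_st = Σ Wₕ·x̄ₕ = 0.4206·54 + 0.4056·50 + 0.1739·18 ≈ 46.119...
→ 46.1.

46.1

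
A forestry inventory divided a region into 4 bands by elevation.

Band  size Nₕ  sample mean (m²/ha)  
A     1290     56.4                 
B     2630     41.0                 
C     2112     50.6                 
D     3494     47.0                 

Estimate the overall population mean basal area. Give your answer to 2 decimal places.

47.41

N = 1290 + 2630 + 2112 + 3494 = 9526.
The stratified mean weights each stratum mean by its population share Nₕ/N.
Σ Nₕx̄ₕ = 1290·56.4 + 2630·41.0 + 2112·50.6 + 3494·47.0 = 72756 + 107830 + 106867.2 + 164218 = 451671.2.
Divide by N: 451671.2 / 9526 = 47.4146... → 47.41.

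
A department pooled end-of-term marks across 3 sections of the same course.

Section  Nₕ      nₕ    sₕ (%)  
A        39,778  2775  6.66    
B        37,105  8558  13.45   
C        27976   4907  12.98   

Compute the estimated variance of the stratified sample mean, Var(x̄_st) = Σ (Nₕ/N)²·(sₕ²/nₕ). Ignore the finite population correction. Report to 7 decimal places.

N = 104859; Wₕ = Nₕ/N.
section A: (39778/104859)²·6.66²/2775 = 0.0023001700
section B: (37105/104859)²·13.45²/8558 = 0.0026468281
section C: (27976/104859)²·12.98²/4907 = 0.0024439546
Sum = 0.0073909527 → 0.0073910.

0.0073910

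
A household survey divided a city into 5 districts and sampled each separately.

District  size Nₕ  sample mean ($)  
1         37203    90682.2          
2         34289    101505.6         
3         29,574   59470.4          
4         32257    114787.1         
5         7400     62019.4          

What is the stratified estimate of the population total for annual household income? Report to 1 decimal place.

12774584059.3

1: 37203·90682.2 = 3373649886.6
2: 34289·101505.6 = 3480525518.4
3: 29574·59470.4 = 1758777609.6
4: 32257·114787.1 = 3702687484.7
5: 7400·62019.4 = 458943560
τ̂ = Σ Nₕx̄ₕ = 12774584059.3.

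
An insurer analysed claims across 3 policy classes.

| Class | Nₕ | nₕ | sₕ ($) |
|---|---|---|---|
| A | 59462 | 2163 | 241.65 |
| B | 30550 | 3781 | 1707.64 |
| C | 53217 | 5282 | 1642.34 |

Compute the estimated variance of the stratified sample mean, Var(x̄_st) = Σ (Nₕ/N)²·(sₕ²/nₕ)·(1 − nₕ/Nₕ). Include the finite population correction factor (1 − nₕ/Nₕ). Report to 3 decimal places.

98.728

N = 143229; Wₕ = Nₕ/N.
class A: (59462/143229)²·241.65²/2163·(1 − 2163/59462) = 4.483753
class B: (30550/143229)²·1707.64²/3781·(1 − 3781/30550) = 30.744498
class C: (53217/143229)²·1642.34²/5282·(1 − 5282/53217) = 63.499301
Sum = 98.727552 → 98.728.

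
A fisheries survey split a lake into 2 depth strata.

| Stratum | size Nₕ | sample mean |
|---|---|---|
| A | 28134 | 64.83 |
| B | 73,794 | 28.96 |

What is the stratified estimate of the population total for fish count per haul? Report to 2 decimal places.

A: 28134·64.83 = 1823927.22
B: 73794·28.96 = 2137074.24
τ̂ = Σ Nₕx̄ₕ = 3961001.46.

3961001.46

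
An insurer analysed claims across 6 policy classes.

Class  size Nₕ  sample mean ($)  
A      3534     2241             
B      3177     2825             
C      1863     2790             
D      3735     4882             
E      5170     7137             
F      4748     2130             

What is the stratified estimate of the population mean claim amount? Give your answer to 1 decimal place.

N = 3534 + 3177 + 1863 + 3735 + 5170 + 4748 = 22227.
The stratified mean weights each stratum mean by its population share Nₕ/N.
Σ Nₕx̄ₕ = 3534·2241 + 3177·2825 + 1863·2790 + 3735·4882 + 5170·7137 + 4748·2130 = 7919694 + 8975025 + 5197770 + 18234270 + 36898290 + 10113240 = 87338289.
Divide by N: 87338289 / 22227 = 3929.378... → 3929.4.

3929.4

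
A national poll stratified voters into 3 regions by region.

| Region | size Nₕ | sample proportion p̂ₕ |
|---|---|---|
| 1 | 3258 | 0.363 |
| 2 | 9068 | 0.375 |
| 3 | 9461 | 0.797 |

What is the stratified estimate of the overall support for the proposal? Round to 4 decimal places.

0.5565

N = 3258 + 9068 + 9461 = 21787.
Overall proportion = Σ (Nₕ/N)·p̂ₕ.
Σ Nₕp̂ₕ = 1182.654 + 3400.5 + 7540.417 = 12123.571.
12123.571 / 21787 = 0.556459... → 0.5565.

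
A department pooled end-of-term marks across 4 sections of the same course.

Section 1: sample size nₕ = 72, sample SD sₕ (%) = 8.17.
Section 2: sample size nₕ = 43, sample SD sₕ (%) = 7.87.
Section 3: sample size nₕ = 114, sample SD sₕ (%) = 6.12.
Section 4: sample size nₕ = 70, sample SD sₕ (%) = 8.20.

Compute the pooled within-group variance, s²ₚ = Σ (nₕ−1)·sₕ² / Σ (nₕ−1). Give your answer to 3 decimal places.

54.957

Degrees of freedom: 71 + 42 + 113 + 69 = 295.
Σ(nₕ−1)sₕ² = 71·66.7489 + 42·61.9369 + 113·37.4544 + 69·67.24 = 16212.4289.
s²ₚ = 16212.4289 / 295 = 54.95739... → 54.957.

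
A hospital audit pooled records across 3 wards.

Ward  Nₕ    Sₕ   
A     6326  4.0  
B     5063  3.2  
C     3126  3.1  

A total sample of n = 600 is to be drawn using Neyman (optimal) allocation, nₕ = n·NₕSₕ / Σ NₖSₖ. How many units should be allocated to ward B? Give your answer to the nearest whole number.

A: NₕSₕ = 6326·4.0 = 25304
B: NₕSₕ = 5063·3.2 = 16201.6
C: NₕSₕ = 3126·3.1 = 9690.6
Σ NₕSₕ = 51196.2.
n_B = 600·16201.6/51196.2 = 189.877... → 190.

190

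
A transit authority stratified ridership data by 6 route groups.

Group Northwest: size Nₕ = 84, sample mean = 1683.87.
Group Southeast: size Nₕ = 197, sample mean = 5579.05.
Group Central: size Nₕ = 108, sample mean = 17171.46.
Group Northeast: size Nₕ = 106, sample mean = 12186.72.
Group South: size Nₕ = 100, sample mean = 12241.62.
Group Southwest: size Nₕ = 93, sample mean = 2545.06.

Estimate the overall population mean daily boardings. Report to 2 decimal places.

8499.54

x̄_st = (Σ Nₕx̄ₕ) / (Σ Nₕ) = (84·1683.87 + 197·5579.05 + 108·17171.46 + 106·12186.72 + 100·12241.62 + 93·2545.06) / 688
= 5847680.51 / 688 = 8499.5356... → 8499.54.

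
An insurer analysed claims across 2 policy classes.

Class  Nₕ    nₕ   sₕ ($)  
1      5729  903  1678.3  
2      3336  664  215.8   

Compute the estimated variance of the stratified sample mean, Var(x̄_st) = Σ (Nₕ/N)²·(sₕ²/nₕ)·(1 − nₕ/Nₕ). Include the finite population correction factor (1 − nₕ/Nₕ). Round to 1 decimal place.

1057.1

N = 9065; Wₕ = Nₕ/N.
class 1: (5729/9065)²·1678.3²/903·(1 − 903/5729) = 1049.4988
class 2: (3336/9065)²·215.8²/664·(1 − 664/3336) = 7.6078
Sum = 1057.1067 → 1057.1.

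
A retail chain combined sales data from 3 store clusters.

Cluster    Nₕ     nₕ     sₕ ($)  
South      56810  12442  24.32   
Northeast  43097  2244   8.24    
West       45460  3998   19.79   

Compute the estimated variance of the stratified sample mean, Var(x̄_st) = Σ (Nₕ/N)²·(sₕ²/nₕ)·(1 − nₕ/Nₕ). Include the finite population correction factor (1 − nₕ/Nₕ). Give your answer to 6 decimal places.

0.016929

N = 145367; Wₕ = Nₕ/N.
cluster South: (56810/145367)²·24.32²/12442·(1 − 12442/56810) = 0.005670220
cluster Northeast: (43097/145367)²·8.24²/2244·(1 − 2244/43097) = 0.002520989
cluster West: (45460/145367)²·19.79²/3998·(1 − 3998/45460) = 0.008737694
Sum = 0.016928903 → 0.016929.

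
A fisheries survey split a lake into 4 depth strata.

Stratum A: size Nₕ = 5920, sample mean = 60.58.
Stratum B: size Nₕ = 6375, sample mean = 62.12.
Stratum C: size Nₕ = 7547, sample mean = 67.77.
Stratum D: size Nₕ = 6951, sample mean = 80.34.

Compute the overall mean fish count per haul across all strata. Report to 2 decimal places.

68.10

x̄_st = (Σ Nₕx̄ₕ) / (Σ Nₕ) = (5920·60.58 + 6375·62.12 + 7547·67.77 + 6951·80.34) / 26793
= 1824552.13 / 26793 = 68.0981... → 68.10.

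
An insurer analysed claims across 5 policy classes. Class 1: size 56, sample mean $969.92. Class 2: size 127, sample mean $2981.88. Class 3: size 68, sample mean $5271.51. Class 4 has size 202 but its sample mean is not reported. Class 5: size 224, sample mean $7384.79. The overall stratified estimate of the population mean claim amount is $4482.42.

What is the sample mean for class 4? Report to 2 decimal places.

2915.49

N = 56 + 127 + 68 + 202 + 224 = 677.
Overall total = μ·N = 4482.42·677 = 3034598.34.
Subtract the known strata: 56·969.92 + 127·2981.88 + 68·5271.51 + 224·7384.79 = 2445669.92.
Remaining total for class 4: 3034598.34 − 2445669.92 = 588928.42.
Divide by its size: 588928.42 / 202 = 2915.4872... → 2915.49.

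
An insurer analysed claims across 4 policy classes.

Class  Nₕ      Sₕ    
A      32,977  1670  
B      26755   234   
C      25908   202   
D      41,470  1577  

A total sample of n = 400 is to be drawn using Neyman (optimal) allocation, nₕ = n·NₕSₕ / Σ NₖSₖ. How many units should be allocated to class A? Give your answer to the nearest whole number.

Σ NₕSₕ = 32977·1670 + 26755·234 + 25908·202 + 41470·1577 = 131963866.
Share for A: 55071590/131963866 = 0.41732.
n_A = 400 × 0.41732 = 166.929... → 167.

167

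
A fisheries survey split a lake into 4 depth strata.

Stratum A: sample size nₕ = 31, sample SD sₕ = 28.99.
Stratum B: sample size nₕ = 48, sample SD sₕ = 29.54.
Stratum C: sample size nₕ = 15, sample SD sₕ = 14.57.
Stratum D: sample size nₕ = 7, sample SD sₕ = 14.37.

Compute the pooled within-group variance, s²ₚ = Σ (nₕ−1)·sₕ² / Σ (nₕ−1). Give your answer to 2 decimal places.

726.15

A: (31−1)·28.99² = 30·840.4201 = 25212.603
B: (48−1)·29.54² = 47·872.6116 = 41012.7452
C: (15−1)·14.57² = 14·212.2849 = 2971.9886
D: (7−1)·14.37² = 6·206.4969 = 1238.9814
Numerator = 70436.3182; denominator = Σ(nₕ−1) = 97.
s²ₚ = 70436.3182/97 = 726.1476... → 726.15.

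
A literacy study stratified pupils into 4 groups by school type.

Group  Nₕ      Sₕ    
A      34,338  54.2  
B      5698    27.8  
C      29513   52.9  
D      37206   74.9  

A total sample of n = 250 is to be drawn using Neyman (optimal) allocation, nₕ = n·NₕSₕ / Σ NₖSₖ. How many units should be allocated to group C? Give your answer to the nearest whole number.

61

A: NₕSₕ = 34338·54.2 = 1861119.6
B: NₕSₕ = 5698·27.8 = 158404.4
C: NₕSₕ = 29513·52.9 = 1561237.7
D: NₕSₕ = 37206·74.9 = 2786729.4
Σ NₕSₕ = 6367491.1.
n_C = 250·1561237.7/6367491.1 = 61.297... → 61.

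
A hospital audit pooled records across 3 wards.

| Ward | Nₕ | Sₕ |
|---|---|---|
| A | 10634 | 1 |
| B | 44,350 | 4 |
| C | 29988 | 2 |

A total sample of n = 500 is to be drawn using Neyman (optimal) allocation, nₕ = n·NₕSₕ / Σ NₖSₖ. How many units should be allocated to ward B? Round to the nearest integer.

Σ NₕSₕ = 10634·1 + 44350·4 + 29988·2 = 248010.
Share for B: 177400/248010 = 0.71529.
n_B = 500 × 0.71529 = 357.647... → 358.

358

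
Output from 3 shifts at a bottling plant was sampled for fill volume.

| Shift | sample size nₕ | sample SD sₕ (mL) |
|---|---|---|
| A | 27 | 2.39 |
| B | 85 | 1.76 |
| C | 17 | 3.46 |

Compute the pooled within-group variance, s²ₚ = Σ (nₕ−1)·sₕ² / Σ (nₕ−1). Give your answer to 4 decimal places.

4.7640

A: (27−1)·2.39² = 26·5.7121 = 148.5146
B: (85−1)·1.76² = 84·3.0976 = 260.1984
C: (17−1)·3.46² = 16·11.9716 = 191.5456
Numerator = 600.2586; denominator = Σ(nₕ−1) = 126.
s²ₚ = 600.2586/126 = 4.763957... → 4.7640.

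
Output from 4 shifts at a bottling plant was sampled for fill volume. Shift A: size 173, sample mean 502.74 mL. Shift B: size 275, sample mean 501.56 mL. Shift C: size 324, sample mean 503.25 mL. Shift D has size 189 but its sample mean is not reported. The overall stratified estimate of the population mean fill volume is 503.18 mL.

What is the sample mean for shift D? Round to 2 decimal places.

505.82

N = 173 + 275 + 324 + 189 = 961.
Overall total = μ·N = 503.18·961 = 483555.98.
Subtract the known strata: 173·502.74 + 275·501.56 + 324·503.25 = 387956.02.
Remaining total for shift D: 483555.98 − 387956.02 = 95599.96.
Divide by its size: 95599.96 / 189 = 505.8199... → 505.82.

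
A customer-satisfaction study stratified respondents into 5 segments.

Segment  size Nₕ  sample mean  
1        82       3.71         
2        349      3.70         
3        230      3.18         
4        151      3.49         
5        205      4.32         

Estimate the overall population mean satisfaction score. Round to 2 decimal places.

3.68

x̄_st = (Σ Nₕx̄ₕ) / (Σ Nₕ) = (82·3.71 + 349·3.70 + 230·3.18 + 151·3.49 + 205·4.32) / 1017
= 3739.51 / 1017 = 3.6770... → 3.68.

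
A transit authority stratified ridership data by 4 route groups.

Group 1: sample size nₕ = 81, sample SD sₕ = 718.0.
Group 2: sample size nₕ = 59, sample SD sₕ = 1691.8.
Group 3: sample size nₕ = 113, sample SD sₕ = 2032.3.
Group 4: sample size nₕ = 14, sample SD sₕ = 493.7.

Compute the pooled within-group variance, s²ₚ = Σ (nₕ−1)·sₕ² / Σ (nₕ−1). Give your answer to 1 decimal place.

2558953.0

1: (81−1)·718.0² = 80·515524 = 41241920
2: (59−1)·1691.8² = 58·2862187.24 = 166006859.92
3: (113−1)·2032.3² = 112·4130243.29 = 462587248.48
4: (14−1)·493.7² = 13·243739.69 = 3168615.97
Numerator = 673004644.37; denominator = Σ(nₕ−1) = 263.
s²ₚ = 673004644.37/263 = 2558953.020... → 2558953.0.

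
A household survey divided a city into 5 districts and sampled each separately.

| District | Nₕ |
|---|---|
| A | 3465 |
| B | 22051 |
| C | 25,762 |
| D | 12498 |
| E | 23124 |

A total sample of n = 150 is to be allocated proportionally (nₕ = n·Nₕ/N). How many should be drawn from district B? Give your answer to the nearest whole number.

N = 3465 + 22051 + 25762 + 12498 + 23124 = 86900.
n_B = 150·22051/86900 = 38.063... → 38.

38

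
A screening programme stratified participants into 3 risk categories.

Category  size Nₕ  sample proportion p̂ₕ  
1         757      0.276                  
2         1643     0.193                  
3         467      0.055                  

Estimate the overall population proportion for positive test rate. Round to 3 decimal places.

0.192

Wₕ = Nₕ/N with N = 2867: 0.2640, 0.5731, 0.1629.
p̂_st = 0.2640·0.276 + 0.5731·0.193 + 0.1629·0.055 ≈ 0.19244... → 0.192.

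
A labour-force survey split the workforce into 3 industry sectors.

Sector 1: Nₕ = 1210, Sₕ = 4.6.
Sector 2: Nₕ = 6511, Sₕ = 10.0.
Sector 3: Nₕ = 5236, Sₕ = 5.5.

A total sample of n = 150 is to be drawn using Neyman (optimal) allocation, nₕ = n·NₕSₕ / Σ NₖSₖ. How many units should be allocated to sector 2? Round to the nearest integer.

98

1: NₕSₕ = 1210·4.6 = 5566
2: NₕSₕ = 6511·10.0 = 65110
3: NₕSₕ = 5236·5.5 = 28798
Σ NₕSₕ = 99474.
n_2 = 150·65110/99474 = 98.181... → 98.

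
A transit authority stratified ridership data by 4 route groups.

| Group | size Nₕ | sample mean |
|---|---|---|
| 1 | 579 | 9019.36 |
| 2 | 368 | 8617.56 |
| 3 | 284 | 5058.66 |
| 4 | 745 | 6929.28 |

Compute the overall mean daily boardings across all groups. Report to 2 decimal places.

x̄_st = (Σ Nₕx̄ₕ) / (Σ Nₕ) = (579·9019.36 + 368·8617.56 + 284·5058.66 + 745·6929.28) / 1976
= 14992444.56 / 1976 = 7587.2695... → 7587.27.

7587.27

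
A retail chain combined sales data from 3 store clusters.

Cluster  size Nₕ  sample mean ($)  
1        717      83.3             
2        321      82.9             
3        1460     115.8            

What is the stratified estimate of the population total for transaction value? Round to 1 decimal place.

255405.0

Population total = Σ Nₕ·x̄ₕ (each stratum's size times its mean).
717·83.3 + 321·82.9 + 1460·115.8 = 59726.1 + 26610.9 + 169068 = 255405.0.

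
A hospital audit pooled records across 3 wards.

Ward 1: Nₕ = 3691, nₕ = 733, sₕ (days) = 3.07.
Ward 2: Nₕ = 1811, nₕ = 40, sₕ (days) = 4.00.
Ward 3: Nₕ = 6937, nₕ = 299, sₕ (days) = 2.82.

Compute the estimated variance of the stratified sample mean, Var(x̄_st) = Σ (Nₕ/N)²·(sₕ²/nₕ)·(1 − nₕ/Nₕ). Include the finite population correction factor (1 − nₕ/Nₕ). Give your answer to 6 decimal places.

N = 12439. Term for each stratum: Wₕ²sₕ²/nₕ·(1−nₕ/Nₕ).
Var(x̄_st) = 0.000907286 + 0.008291366 + 0.007915257 = 0.017113909 → 0.017114.

0.017114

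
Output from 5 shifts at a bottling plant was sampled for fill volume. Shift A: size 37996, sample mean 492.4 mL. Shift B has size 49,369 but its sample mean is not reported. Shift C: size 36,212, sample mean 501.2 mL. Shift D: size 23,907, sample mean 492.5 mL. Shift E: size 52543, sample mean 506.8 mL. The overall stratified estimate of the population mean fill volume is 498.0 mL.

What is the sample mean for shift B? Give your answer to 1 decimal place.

493.3

Σ Nₕx̄ₕ = N·μ, so 49369·x̄_B = 200027·498.0 − (37996·492.4 + 36212·501.2 + 23907·492.5 + 52543·506.8).
= 99613446 − 75261674.7 = 24351771.3.
x̄_B = 24351771.3 / 49369 = 493.260... → 493.3.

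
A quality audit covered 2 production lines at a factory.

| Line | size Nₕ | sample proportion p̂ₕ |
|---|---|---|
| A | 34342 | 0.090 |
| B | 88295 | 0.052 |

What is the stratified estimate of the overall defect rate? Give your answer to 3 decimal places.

Wₕ = Nₕ/N with N = 122637: 0.2800, 0.7200.
p̂_st = 0.2800·0.090 + 0.7200·0.052 ≈ 0.06264... → 0.063.

0.063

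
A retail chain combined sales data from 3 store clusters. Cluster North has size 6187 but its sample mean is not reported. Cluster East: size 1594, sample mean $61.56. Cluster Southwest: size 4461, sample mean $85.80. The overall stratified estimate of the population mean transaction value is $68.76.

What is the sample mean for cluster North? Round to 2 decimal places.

Σ Nₕx̄ₕ = N·μ, so 6187·x̄_North = 12242·68.76 − (1594·61.56 + 4461·85.80).
= 841759.92 − 480880.44 = 360879.48.
x̄_North = 360879.48 / 6187 = 58.3287... → 58.33.

58.33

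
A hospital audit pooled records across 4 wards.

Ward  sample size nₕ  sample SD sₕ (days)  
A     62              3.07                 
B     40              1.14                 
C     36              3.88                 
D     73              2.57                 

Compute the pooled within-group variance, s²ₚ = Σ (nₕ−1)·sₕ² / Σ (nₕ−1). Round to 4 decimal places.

7.8650

Degrees of freedom: 61 + 39 + 35 + 72 = 207.
Σ(nₕ−1)sₕ² = 61·9.4249 + 39·1.2996 + 35·15.0544 + 72·6.6049 = 1628.0601.
s²ₚ = 1628.0601 / 207 = 7.865025... → 7.8650.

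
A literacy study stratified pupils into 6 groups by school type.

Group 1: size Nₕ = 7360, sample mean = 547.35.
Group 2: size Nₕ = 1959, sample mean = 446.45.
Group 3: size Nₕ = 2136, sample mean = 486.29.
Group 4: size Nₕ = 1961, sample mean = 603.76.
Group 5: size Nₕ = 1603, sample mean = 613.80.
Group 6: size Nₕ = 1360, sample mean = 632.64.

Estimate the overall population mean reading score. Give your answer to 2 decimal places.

547.66

N = 7360 + 1959 + 2136 + 1961 + 1603 + 1360 = 16379.
Overall mean = Σ (Nₕ/N)·x̄ₕ — weight by population share, not a simple average.
Σ Nₕx̄ₕ = 7360·547.35 + 1959·446.45 + 2136·486.29 + 1961·603.76 + 1603·613.80 + 1360·632.64 = 4028496 + 874595.55 + 1038715.44 + 1183973.36 + 983921.4 + 860390.4 = 8970092.15.
Divide by N: 8970092.15 / 16379 = 547.6581... → 547.66.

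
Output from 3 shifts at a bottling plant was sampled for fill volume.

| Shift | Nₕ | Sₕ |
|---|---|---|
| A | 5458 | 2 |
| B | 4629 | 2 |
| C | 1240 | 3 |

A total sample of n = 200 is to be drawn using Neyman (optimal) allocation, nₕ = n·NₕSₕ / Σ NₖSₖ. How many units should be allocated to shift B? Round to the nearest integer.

77

A: NₕSₕ = 5458·2 = 10916
B: NₕSₕ = 4629·2 = 9258
C: NₕSₕ = 1240·3 = 3720
Σ NₕSₕ = 23894.
n_B = 200·9258/23894 = 77.492... → 77.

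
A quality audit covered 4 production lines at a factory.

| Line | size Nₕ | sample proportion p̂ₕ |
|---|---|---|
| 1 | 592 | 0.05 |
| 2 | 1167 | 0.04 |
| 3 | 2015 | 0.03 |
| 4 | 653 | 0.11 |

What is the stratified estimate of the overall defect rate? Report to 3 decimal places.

N = 592 + 1167 + 2015 + 653 = 4427.
Overall proportion = Σ (Nₕ/N)·p̂ₕ.
Σ Nₕp̂ₕ = 29.6 + 46.68 + 60.45 + 71.83 = 208.56.
208.56 / 4427 = 0.04711... → 0.047.

0.047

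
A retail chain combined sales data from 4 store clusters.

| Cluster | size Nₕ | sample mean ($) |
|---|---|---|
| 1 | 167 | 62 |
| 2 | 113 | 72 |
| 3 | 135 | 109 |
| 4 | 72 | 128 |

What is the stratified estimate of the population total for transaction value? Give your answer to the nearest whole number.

42421

1: 167·62 = 10354
2: 113·72 = 8136
3: 135·109 = 14715
4: 72·128 = 9216
τ̂ = Σ Nₕx̄ₕ = 42421.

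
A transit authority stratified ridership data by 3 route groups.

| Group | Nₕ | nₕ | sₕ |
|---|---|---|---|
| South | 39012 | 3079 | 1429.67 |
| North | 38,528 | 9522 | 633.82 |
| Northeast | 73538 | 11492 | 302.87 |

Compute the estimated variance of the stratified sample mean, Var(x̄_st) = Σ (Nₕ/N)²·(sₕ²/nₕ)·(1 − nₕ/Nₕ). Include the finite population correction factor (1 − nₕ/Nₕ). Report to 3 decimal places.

N = 151078; Wₕ = Nₕ/N.
group South: (39012/151078)²·1429.67²/3079·(1 − 3079/39012) = 40.770981
group North: (38528/151078)²·633.82²/9522·(1 − 9522/38528) = 2.065692
group Northeast: (73538/151078)²·302.87²/11492·(1 − 11492/73538) = 1.595659
Sum = 44.432332 → 44.432.

44.432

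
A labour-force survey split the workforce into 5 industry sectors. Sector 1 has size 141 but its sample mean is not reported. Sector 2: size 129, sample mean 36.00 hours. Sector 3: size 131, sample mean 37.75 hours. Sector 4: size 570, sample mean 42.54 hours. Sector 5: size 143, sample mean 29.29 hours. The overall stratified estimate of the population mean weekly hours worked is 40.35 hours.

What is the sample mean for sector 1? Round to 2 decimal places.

49.11

Σ Nₕx̄ₕ = N·μ, so 141·x̄_1 = 1114·40.35 − (129·36.00 + 131·37.75 + 570·42.54 + 143·29.29).
= 44949.9 − 38025.52 = 6924.38.
x̄_1 = 6924.38 / 141 = 49.1091... → 49.11.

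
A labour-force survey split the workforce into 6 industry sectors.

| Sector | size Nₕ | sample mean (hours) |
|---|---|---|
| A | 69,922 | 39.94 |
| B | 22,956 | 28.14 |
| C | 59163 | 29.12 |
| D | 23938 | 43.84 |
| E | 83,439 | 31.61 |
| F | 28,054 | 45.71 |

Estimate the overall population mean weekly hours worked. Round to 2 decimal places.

x̄_st = (Σ Nₕx̄ₕ) / (Σ Nₕ) = (69922·39.94 + 22956·28.14 + 59163·29.12 + 23938·43.84 + 83439·31.61 + 28054·45.71) / 287472
= 10130790.13 / 287472 = 35.2410... → 35.24.

35.24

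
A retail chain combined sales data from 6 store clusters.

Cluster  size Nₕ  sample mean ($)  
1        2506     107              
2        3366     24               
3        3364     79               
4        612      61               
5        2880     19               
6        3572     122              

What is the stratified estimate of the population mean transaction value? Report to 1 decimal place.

70.1

x̄_st = (Σ Nₕx̄ₕ) / (Σ Nₕ) = (2506·107 + 3366·24 + 3364·79 + 612·61 + 2880·19 + 3572·122) / 16300
= 1142518 / 16300 = 70.093... → 70.1.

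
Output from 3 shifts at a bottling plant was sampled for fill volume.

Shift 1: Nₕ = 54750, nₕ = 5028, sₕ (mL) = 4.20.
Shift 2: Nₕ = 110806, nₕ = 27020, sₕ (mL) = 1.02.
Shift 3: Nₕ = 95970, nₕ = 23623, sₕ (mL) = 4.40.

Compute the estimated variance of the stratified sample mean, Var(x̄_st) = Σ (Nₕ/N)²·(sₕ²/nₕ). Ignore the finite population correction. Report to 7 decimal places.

N = 261526; Wₕ = Nₕ/N.
shift 1: (54750/261526)²·4.20²/5028 = 0.0001537594
shift 2: (110806/261526)²·1.02²/27020 = 0.0000069121
shift 3: (95970/261526)²·4.40²/23623 = 0.0001103600
Sum = 0.0002710315 → 0.0002710.

0.0002710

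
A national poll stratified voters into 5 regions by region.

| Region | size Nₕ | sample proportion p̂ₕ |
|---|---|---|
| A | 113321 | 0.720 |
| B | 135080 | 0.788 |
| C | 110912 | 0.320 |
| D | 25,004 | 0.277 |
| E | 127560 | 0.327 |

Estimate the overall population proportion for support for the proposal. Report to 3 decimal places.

Wₕ = Nₕ/N with N = 511877: 0.2214, 0.2639, 0.2167, 0.0488, 0.2492.
p̂_st = 0.2214·0.720 + 0.2639·0.788 + 0.2167·0.320 + 0.0488·0.277 + 0.2492·0.327 ≈ 0.53170... → 0.532.

0.532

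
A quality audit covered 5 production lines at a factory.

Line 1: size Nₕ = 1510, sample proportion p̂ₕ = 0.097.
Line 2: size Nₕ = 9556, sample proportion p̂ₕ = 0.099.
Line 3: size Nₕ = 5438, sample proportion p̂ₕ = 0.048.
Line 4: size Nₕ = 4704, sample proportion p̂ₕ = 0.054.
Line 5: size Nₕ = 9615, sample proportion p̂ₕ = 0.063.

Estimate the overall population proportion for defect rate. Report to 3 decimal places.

Wₕ = Nₕ/N with N = 30823: 0.0490, 0.3100, 0.1764, 0.1526, 0.3119.
p̂_st = 0.0490·0.097 + 0.3100·0.099 + 0.1764·0.048 + 0.1526·0.054 + 0.3119·0.063 ≈ 0.07181... → 0.072.

0.072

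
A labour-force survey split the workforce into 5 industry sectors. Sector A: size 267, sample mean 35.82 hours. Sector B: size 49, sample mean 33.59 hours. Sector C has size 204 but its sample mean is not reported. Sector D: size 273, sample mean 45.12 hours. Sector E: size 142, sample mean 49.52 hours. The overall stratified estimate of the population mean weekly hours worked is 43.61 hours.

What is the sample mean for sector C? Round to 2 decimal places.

50.08

N = 267 + 49 + 204 + 273 + 142 = 935.
Overall total = μ·N = 43.61·935 = 40775.35.
Subtract the known strata: 267·35.82 + 49·33.59 + 273·45.12 + 142·49.52 = 30559.45.
Remaining total for sector C: 40775.35 − 30559.45 = 10215.9.
Divide by its size: 10215.9 / 204 = 50.0779... → 50.08.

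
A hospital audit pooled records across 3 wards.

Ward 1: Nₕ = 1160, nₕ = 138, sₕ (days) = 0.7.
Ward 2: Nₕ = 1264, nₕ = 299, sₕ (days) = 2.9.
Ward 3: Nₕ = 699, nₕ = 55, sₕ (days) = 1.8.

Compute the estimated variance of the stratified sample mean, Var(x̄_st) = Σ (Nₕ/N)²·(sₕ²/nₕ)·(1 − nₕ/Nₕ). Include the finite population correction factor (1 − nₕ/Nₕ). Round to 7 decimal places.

0.0066682

N = 3123; Wₕ = Nₕ/N.
ward 1: (1160/3123)²·0.7²/138·(1 − 138/1160) = 0.0004316005
ward 2: (1264/3123)²·2.9²/299·(1 − 299/1264) = 0.0035176711
ward 3: (699/3123)²·1.8²/55·(1 − 55/699) = 0.0027189511
Sum = 0.0066682226 → 0.0066682.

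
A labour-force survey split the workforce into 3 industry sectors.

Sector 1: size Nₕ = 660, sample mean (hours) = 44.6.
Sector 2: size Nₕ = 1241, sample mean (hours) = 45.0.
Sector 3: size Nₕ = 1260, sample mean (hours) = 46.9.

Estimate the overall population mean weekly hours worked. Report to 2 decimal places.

N = 660 + 1241 + 1260 = 3161.
The stratified mean weights each stratum mean by its population share Nₕ/N.
Σ Nₕx̄ₕ = 660·44.6 + 1241·45.0 + 1260·46.9 = 29436 + 55845 + 59094 = 144375.
Divide by N: 144375 / 3161 = 45.6738... → 45.67.

45.67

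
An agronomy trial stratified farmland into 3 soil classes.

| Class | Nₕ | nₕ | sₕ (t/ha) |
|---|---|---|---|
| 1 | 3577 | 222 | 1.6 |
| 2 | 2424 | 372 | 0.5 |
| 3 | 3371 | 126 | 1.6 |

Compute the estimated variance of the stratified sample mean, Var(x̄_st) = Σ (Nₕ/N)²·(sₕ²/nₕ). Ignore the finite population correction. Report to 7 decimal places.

0.0043534

N = 9372; Wₕ = Nₕ/N.
class 1: (3577/9372)²·1.6²/222 = 0.0016798106
class 2: (2424/9372)²·0.5²/372 = 0.0000449570
class 3: (3371/9372)²·1.6²/126 = 0.0026285871
Sum = 0.0043533547 → 0.0043534.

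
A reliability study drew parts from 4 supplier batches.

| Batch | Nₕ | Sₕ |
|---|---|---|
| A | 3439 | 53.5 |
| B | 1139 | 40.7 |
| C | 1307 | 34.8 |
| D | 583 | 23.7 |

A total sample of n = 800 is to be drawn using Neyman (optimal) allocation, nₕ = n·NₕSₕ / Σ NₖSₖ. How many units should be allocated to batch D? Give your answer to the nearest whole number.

A: NₕSₕ = 3439·53.5 = 183986.5
B: NₕSₕ = 1139·40.7 = 46357.3
C: NₕSₕ = 1307·34.8 = 45483.6
D: NₕSₕ = 583·23.7 = 13817.1
Σ NₕSₕ = 289644.5.
n_D = 800·13817.1/289644.5 = 38.163... → 38.

38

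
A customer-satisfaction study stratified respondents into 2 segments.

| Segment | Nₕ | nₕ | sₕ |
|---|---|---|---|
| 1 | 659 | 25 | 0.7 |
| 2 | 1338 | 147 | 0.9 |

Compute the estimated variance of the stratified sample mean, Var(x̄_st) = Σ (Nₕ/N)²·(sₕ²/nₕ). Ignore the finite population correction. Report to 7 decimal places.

N = 1997; Wₕ = Nₕ/N.
segment 1: (659/1997)²·0.7²/25 = 0.0021343752
segment 2: (1338/1997)²·0.9²/147 = 0.0024735676
Sum = 0.0046079428 → 0.0046079.

0.0046079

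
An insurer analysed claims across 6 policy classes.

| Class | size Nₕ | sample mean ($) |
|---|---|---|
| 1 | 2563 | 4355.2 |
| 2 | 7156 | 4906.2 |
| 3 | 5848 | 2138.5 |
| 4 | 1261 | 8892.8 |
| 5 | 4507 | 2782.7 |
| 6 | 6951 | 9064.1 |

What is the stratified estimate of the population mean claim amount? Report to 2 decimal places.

5145.20

x̄_st = (Σ Nₕx̄ₕ) / (Σ Nₕ) = (2563·4355.2 + 7156·4906.2 + 5848·2138.5 + 1261·8892.8 + 4507·2782.7 + 6951·9064.1) / 28286
= 145537101.6 / 28286 = 5145.1991... → 5145.20.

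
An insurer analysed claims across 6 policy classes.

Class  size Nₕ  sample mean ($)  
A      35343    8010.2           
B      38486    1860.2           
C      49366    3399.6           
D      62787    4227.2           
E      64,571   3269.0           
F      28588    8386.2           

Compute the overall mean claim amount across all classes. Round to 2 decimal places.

x̄_st = (Σ Nₕx̄ₕ) / (Σ Nₕ) = (35343·8010.2 + 38486·1860.2 + 49366·3399.6 + 62787·4227.2 + 64571·3269.0 + 28588·8386.2) / 279141
= 1238761300.4 / 279141 = 4437.7619... → 4437.76.

4437.76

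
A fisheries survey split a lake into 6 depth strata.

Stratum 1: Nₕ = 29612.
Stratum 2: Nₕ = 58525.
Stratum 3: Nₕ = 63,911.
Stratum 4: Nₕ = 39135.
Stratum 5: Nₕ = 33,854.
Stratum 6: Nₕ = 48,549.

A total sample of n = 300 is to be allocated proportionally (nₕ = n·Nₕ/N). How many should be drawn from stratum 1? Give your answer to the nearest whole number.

N = 29612 + 58525 + 63911 + 39135 + 33854 + 48549 = 273586.
n_1 = 300·29612/273586 = 32.471... → 32.

32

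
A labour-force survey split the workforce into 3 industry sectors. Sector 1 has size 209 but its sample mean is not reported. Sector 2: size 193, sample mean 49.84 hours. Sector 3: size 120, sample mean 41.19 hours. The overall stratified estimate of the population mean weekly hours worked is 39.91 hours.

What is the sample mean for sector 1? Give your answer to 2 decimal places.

Σ Nₕx̄ₕ = N·μ, so 209·x̄_1 = 522·39.91 − (193·49.84 + 120·41.19).
= 20833.02 − 14561.92 = 6271.1.
x̄_1 = 6271.1 / 209 = 30.0053... → 30.01.

30.01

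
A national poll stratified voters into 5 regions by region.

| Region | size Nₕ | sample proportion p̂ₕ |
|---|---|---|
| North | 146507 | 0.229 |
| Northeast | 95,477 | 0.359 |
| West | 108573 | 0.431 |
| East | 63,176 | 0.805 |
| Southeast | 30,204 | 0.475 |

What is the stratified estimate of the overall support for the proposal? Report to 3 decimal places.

Wₕ = Nₕ/N with N = 443937: 0.3300, 0.2151, 0.2446, 0.1423, 0.0680.
p̂_st = 0.3300·0.229 + 0.2151·0.359 + 0.2446·0.431 + 0.1423·0.805 + 0.0680·0.475 ≈ 0.40507... → 0.405.

0.405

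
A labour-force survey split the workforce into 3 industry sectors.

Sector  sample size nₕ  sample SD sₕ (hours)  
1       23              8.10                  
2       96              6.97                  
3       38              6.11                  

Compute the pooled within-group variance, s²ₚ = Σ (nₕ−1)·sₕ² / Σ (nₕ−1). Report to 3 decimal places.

48.311

1: (23−1)·8.10² = 22·65.61 = 1443.42
2: (96−1)·6.97² = 95·48.5809 = 4615.1855
3: (38−1)·6.11² = 37·37.3321 = 1381.2877
Numerator = 7439.8932; denominator = Σ(nₕ−1) = 154.
s²ₚ = 7439.8932/154 = 48.31099... → 48.311.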